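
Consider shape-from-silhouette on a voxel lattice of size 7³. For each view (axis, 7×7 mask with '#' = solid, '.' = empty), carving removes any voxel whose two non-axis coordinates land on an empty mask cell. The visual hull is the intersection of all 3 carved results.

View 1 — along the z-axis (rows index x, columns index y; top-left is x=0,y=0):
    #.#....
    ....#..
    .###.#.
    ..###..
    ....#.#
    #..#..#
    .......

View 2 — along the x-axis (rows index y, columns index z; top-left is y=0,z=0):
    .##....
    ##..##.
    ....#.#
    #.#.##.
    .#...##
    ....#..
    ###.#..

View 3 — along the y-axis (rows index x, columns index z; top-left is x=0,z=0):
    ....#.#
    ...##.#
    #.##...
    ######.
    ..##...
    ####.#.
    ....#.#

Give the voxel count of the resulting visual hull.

22 voxels

start: 7×7×7 = 343 voxels
step 1: project along z, AND mask (15/49) → |grid| = 105
step 2: project along x, AND mask (20/49) → |grid| = 44
step 3: project along y, AND mask (23/49) → |grid| = 22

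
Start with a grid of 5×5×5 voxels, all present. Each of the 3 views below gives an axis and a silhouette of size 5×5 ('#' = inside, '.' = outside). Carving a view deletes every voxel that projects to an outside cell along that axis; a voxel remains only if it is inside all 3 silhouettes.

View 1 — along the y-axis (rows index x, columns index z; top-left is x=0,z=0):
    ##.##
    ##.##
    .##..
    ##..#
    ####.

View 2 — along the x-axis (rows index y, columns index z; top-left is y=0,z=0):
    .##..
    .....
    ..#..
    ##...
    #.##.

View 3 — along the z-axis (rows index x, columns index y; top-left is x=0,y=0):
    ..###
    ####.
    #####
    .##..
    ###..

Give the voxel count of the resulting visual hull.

remaining voxels: 15

before carving: 125 voxels (5×5×5)
[1] y-view keeps 17 columns → grid now 85
[2] x-view keeps 8 columns → grid now 27
[3] z-view keeps 17 columns → grid now 15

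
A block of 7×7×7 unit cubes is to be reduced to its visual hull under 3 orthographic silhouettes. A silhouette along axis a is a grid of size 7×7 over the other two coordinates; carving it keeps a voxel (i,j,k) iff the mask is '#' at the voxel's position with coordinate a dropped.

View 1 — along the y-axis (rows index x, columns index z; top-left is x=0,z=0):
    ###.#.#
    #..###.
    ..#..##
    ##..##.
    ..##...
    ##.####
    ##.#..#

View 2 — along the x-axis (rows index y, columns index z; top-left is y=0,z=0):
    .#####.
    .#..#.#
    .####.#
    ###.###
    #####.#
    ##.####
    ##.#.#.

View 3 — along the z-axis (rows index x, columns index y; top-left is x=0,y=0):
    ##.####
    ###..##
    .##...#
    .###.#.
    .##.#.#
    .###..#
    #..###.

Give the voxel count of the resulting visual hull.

voxel count = 85

before carving: 343 voxels (7×7×7)
[1] y-view keeps 28 columns → grid now 196
[2] x-view keeps 35 columns → grid now 140
[3] z-view keeps 30 columns → grid now 85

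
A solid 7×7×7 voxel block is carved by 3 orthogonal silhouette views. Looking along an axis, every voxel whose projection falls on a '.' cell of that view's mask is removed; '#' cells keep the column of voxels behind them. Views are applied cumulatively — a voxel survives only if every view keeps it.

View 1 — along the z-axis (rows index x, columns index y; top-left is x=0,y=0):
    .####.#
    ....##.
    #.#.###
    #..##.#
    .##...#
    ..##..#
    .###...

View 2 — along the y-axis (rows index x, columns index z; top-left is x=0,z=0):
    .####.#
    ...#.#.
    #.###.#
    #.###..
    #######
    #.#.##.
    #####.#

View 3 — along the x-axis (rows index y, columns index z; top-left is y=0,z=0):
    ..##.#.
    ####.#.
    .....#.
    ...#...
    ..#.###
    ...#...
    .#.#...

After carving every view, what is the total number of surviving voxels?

|visual hull| = 38

initial block: 7^3 = 343
V1 z: intersect with XY mask (25 set) -- 175 left
V2 y: intersect with XZ mask (33 set) -- 121 left
V3 x: intersect with YZ mask (17 set) -- 38 left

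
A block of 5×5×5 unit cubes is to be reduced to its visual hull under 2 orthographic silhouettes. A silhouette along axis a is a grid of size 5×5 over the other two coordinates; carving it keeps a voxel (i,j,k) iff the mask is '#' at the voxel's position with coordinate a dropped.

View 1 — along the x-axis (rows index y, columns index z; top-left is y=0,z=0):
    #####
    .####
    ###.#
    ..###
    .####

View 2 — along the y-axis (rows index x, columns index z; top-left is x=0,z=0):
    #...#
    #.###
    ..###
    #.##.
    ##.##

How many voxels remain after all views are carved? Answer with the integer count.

|visual hull| = 63

before carving: 125 voxels (5×5×5)
carve view 1 (along x, YZ-mask fill 20/25): 100 voxels remain
carve view 2 (along y, XZ-mask fill 16/25): 63 voxels remain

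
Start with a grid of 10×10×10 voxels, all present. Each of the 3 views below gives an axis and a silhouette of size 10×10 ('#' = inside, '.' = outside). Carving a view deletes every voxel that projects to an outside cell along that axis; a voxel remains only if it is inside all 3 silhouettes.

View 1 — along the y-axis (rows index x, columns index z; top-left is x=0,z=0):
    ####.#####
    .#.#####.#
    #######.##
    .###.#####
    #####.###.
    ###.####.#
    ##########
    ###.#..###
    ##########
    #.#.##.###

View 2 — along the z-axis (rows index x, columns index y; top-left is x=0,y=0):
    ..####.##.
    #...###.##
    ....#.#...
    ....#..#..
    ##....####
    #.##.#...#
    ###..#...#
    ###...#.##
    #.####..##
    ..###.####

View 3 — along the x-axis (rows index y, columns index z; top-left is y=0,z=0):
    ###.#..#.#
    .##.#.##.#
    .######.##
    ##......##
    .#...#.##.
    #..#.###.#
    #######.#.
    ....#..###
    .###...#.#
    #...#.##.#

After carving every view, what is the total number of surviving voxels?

250 voxels

initial block: 10^3 = 1000
carve view 1 (along y, XZ-mask fill 83/100): 830 voxels remain
carve view 2 (along z, XY-mask fill 52/100): 429 voxels remain
carve view 3 (along x, YZ-mask fill 56/100): 250 voxels remain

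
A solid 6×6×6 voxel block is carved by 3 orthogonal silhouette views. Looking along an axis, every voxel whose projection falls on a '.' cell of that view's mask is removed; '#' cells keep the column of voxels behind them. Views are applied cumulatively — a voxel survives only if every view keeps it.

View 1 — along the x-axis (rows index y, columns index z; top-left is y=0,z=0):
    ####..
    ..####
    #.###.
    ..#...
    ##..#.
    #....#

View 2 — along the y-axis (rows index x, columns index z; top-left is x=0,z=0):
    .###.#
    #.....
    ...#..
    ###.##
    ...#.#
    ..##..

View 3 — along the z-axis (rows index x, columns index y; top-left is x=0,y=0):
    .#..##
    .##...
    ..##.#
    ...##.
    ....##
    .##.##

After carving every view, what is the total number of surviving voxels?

full grid |V| = 216
carve view 1 (along x, YZ-mask fill 18/36): 108 voxels remain
carve view 2 (along y, XZ-mask fill 15/36): 45 voxels remain
carve view 3 (along z, XY-mask fill 16/36): 16 voxels remain

remaining voxels: 16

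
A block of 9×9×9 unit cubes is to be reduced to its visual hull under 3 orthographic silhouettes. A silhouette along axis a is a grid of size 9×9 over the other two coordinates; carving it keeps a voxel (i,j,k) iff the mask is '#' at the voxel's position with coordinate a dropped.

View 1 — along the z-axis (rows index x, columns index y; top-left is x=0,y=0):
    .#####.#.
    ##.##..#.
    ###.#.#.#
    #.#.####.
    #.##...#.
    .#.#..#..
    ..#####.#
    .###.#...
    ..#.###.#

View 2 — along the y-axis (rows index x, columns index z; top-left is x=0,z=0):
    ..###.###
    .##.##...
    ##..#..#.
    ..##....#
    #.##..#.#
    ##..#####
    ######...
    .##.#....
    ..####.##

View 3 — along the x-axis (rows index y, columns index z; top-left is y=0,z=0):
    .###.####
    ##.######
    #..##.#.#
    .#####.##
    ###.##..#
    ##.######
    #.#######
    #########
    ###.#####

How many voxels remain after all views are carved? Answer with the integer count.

start: 9×9×9 = 729 voxels
V1 z: intersect with XY mask (45 set) -- 405 left
V2 y: intersect with XZ mask (44 set) -- 217 left
V3 x: intersect with YZ mask (66 set) -- 172 left

voxel count = 172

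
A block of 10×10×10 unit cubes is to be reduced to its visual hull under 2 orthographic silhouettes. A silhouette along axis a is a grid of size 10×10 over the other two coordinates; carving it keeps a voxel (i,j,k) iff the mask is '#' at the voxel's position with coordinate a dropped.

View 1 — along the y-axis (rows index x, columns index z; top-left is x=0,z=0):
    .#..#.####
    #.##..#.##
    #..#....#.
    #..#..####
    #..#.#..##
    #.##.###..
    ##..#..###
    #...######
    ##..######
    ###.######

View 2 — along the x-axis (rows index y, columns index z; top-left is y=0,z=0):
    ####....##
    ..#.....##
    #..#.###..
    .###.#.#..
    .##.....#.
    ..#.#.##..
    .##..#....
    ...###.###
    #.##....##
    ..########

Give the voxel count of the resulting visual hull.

|visual hull| = 287

start: 10×10×10 = 1000 voxels
step 1: project along y, AND mask (62/100) → |grid| = 620
step 2: project along x, AND mask (48/100) → |grid| = 287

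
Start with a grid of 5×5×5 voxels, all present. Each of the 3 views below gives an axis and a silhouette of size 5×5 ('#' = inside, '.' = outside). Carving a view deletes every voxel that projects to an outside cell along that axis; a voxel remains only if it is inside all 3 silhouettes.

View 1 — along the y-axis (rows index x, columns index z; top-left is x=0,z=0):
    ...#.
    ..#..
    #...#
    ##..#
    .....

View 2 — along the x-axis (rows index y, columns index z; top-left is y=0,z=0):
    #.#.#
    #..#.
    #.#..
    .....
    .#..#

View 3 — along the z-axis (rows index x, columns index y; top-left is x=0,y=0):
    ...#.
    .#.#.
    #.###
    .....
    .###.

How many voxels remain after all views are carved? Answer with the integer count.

before carving: 125 voxels (5×5×5)
  1. axis=1 (XZ plane), |mask|=7  ⇒  voxels=35
  2. axis=0 (YZ plane), |mask|=9  ⇒  voxels=14
  3. axis=2 (XY plane), |mask|=10  ⇒  voxels=4

remaining voxels: 4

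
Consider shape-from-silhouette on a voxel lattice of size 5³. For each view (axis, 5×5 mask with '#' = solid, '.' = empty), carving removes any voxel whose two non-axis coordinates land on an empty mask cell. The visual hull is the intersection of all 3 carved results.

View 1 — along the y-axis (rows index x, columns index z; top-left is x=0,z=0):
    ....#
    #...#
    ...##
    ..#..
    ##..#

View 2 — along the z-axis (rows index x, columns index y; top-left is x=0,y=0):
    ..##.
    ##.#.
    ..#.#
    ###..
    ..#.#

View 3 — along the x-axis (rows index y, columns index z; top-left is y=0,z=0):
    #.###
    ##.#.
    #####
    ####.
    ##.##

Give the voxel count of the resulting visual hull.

full grid |V| = 125
[1] y-view keeps 9 columns → grid now 45
[2] z-view keeps 12 columns → grid now 21
[3] x-view keeps 20 columns → grid now 17

remaining voxels: 17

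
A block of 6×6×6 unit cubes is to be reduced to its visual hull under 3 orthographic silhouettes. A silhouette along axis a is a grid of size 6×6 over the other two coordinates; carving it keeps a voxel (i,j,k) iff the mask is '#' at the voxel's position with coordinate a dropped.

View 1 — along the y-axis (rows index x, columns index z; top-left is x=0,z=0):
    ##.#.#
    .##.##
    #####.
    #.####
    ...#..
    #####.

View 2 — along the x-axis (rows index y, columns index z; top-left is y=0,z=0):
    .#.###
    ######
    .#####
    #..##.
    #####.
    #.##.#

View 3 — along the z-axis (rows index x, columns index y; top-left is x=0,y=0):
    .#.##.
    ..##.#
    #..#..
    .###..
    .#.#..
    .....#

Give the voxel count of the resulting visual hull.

before carving: 216 voxels (6×6×6)
carve view 1 (along y, XZ-mask fill 24/36): 144 voxels remain
carve view 2 (along x, YZ-mask fill 27/36): 110 voxels remain
carve view 3 (along z, XY-mask fill 14/36): 39 voxels remain

|visual hull| = 39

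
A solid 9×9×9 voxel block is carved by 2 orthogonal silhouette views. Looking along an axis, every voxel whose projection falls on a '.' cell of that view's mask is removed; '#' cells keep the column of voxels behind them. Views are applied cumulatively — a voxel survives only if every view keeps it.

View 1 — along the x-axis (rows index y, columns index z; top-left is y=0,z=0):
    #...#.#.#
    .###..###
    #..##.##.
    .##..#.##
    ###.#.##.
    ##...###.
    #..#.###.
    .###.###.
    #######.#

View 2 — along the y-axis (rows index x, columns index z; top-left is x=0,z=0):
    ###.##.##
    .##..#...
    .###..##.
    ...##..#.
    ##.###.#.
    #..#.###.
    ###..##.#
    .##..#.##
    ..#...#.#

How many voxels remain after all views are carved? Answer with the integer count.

initial block: 9^3 = 729
step 1: project along x, AND mask (50/81) → |grid| = 450
step 2: project along y, AND mask (43/81) → |grid| = 242

remaining voxels: 242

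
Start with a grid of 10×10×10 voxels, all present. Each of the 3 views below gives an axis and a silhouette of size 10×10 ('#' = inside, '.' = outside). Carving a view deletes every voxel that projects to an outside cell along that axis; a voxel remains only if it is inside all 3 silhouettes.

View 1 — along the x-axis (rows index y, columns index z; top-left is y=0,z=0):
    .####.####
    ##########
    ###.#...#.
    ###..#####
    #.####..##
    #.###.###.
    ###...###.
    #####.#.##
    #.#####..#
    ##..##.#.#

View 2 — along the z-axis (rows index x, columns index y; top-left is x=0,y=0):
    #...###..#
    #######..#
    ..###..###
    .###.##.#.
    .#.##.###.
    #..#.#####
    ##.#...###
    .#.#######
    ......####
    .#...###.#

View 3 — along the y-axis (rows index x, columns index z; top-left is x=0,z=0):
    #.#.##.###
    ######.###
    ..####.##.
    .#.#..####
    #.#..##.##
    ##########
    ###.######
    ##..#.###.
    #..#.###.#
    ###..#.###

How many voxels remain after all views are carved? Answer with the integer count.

326 voxels

initial block: 10^3 = 1000
V1 x: intersect with YZ mask (72 set) -- 720 left
V2 z: intersect with XY mask (61 set) -- 441 left
V3 y: intersect with XZ mask (72 set) -- 326 left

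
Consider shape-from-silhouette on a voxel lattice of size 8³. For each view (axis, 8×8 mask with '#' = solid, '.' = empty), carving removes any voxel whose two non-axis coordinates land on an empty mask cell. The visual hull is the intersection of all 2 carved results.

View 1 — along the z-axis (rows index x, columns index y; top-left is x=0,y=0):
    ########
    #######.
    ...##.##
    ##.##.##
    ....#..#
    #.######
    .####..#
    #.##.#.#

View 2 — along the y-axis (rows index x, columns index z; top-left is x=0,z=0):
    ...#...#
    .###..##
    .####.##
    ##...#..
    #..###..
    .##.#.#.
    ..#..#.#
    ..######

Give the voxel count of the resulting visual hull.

remaining voxels: 174

initial block: 8^3 = 512
  1. axis=2 (XY plane), |mask|=44  ⇒  voxels=352
  2. axis=1 (XZ plane), |mask|=33  ⇒  voxels=174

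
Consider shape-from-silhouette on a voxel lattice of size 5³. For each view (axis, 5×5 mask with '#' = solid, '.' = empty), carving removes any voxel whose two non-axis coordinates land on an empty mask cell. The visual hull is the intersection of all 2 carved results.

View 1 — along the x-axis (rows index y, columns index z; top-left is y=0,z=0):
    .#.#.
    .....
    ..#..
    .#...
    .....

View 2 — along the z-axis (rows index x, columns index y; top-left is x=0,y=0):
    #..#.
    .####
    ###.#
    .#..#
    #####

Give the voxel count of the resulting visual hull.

start: 5×5×5 = 125 voxels
  1. axis=0 (YZ plane), |mask|=4  ⇒  voxels=20
  2. axis=2 (XY plane), |mask|=17  ⇒  voxels=12

remaining voxels: 12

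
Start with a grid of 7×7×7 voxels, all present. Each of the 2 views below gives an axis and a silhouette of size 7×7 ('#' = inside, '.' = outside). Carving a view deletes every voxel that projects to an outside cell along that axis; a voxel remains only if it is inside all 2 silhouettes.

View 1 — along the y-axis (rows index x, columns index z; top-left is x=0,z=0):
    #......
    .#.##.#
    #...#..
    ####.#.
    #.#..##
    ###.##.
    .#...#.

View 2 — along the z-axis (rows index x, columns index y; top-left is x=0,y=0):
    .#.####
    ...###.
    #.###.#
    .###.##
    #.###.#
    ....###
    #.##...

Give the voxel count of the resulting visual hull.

93 voxels

start: 7×7×7 = 343 voxels
  1. axis=1 (XZ plane), |mask|=23  ⇒  voxels=161
  2. axis=2 (XY plane), |mask|=29  ⇒  voxels=93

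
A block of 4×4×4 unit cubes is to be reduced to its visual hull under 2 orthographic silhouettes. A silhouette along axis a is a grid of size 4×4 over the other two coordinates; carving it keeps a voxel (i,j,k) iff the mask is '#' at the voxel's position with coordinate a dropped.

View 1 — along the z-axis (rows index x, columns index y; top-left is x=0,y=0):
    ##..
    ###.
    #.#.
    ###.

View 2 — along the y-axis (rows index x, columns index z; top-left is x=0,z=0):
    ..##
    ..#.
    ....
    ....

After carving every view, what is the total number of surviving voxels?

remaining voxels: 7

before carving: 64 voxels (4×4×4)
after view 1 [z-axis, 10 of 16 cells solid] → remaining = 40
after view 2 [y-axis, 3 of 16 cells solid] → remaining = 7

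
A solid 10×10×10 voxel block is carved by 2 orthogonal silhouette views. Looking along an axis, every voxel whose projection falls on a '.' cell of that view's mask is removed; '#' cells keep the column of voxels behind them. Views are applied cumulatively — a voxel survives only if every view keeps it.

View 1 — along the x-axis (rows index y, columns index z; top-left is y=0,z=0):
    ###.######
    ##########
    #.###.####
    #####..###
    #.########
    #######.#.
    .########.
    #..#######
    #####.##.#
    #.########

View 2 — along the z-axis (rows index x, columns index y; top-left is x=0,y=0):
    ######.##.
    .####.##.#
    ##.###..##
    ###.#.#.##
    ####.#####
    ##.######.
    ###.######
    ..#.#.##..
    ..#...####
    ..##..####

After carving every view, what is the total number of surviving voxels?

594 voxels

start: 10×10×10 = 1000 voxels
carve view 1 (along x, YZ-mask fill 85/100): 850 voxels remain
carve view 2 (along z, XY-mask fill 70/100): 594 voxels remain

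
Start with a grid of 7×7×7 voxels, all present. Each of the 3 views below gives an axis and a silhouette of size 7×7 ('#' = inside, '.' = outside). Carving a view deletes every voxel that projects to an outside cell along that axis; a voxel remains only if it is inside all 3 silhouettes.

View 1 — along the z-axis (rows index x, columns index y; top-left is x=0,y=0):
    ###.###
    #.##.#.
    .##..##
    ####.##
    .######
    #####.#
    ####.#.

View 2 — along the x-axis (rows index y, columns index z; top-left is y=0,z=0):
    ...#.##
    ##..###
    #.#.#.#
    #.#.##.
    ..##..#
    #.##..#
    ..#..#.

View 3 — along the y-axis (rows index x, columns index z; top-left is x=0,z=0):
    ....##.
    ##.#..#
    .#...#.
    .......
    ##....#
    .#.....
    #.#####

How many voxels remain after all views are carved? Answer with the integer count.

initial block: 7^3 = 343
step 1: project along z, AND mask (37/49) → |grid| = 259
step 2: project along x, AND mask (25/49) → |grid| = 136
step 3: project along y, AND mask (18/49) → |grid| = 45

voxel count = 45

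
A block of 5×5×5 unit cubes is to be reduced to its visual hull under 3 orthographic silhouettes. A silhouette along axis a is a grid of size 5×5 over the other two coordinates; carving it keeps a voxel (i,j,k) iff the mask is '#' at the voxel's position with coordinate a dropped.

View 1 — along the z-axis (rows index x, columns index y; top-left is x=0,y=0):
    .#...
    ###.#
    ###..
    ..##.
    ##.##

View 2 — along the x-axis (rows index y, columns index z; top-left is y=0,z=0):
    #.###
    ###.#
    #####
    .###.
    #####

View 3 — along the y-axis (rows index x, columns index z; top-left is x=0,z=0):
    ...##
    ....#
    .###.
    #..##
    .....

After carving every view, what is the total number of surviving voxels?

full grid |V| = 125
[1] z-view keeps 14 columns → grid now 70
[2] x-view keeps 21 columns → grid now 59
[3] y-view keeps 9 columns → grid now 16

16 voxels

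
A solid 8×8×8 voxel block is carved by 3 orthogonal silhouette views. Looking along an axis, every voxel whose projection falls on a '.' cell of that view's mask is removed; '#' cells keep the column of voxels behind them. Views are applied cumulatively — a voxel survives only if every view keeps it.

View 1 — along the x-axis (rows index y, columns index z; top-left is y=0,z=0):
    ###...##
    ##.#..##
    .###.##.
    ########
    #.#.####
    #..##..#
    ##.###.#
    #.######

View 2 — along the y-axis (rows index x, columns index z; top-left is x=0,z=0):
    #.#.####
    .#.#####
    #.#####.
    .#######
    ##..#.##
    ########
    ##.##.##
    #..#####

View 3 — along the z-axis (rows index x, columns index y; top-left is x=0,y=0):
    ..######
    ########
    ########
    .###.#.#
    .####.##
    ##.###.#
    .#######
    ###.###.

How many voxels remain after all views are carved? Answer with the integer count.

full grid |V| = 512
V1 x: intersect with YZ mask (46 set) -- 368 left
V2 y: intersect with XZ mask (50 set) -- 290 left
V3 z: intersect with XY mask (52 set) -- 235 left

|visual hull| = 235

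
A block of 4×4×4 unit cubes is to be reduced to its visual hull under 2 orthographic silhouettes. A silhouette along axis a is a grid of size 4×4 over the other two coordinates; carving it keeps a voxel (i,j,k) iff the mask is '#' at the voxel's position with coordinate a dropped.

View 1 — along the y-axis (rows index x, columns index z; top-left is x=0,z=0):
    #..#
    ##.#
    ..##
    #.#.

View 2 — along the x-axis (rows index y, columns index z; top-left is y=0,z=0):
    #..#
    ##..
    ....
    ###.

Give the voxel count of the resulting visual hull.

remaining voxels: 16

initial block: 4^3 = 64
step 1: project along y, AND mask (9/16) → |grid| = 36
step 2: project along x, AND mask (7/16) → |grid| = 16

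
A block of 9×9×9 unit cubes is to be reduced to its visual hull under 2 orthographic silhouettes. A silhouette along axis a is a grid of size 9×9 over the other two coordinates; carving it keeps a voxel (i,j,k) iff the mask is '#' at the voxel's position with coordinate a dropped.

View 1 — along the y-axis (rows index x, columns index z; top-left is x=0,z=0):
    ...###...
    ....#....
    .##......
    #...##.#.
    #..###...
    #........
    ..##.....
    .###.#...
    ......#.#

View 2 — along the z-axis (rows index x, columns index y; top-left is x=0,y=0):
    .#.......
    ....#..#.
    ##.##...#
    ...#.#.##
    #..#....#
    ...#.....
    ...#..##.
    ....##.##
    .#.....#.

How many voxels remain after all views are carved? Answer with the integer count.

start: 9×9×9 = 729 voxels
  1. axis=1 (XZ plane), |mask|=23  ⇒  voxels=207
  2. axis=2 (XY plane), |mask|=25  ⇒  voxels=70

remaining voxels: 70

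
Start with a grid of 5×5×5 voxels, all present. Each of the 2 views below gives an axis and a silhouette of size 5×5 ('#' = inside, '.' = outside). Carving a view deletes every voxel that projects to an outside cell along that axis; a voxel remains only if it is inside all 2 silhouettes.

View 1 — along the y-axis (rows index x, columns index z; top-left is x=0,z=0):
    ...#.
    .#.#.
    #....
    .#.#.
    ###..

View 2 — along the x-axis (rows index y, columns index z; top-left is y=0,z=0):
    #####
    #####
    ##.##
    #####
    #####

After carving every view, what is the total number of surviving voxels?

voxel count = 44

full grid |V| = 125
  1. axis=1 (XZ plane), |mask|=9  ⇒  voxels=45
  2. axis=0 (YZ plane), |mask|=24  ⇒  voxels=44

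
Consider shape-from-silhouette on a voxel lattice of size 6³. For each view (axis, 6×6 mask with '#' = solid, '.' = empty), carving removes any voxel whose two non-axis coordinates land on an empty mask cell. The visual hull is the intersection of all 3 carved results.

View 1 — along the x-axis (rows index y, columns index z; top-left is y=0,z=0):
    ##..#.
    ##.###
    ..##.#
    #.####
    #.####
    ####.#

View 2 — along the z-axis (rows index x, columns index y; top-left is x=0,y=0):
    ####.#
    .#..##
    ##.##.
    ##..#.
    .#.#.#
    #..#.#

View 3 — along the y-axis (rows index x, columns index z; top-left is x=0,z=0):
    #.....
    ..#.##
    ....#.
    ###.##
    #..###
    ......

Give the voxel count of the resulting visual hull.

|visual hull| = 37

initial block: 6^3 = 216
carve view 1 (along x, YZ-mask fill 26/36): 156 voxels remain
carve view 2 (along z, XY-mask fill 21/36): 95 voxels remain
carve view 3 (along y, XZ-mask fill 14/36): 37 voxels remain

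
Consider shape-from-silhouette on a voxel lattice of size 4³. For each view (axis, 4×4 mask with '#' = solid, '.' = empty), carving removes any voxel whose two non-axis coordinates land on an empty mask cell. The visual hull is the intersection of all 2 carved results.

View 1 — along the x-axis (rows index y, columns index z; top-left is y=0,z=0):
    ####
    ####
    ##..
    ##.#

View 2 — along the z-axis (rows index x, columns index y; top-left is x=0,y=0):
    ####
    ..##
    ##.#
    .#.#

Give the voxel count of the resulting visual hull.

36 voxels

start: 4×4×4 = 64 voxels
step 1: project along x, AND mask (13/16) → |grid| = 52
step 2: project along z, AND mask (11/16) → |grid| = 36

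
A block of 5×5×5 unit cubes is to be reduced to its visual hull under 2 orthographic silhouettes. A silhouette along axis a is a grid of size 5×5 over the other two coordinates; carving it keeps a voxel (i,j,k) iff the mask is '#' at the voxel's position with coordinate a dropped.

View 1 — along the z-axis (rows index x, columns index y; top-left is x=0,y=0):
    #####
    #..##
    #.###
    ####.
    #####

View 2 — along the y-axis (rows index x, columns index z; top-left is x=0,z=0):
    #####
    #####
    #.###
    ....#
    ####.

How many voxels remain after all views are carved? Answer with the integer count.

start: 5×5×5 = 125 voxels
step 1: project along z, AND mask (21/25) → |grid| = 105
step 2: project along y, AND mask (19/25) → |grid| = 80

80 voxels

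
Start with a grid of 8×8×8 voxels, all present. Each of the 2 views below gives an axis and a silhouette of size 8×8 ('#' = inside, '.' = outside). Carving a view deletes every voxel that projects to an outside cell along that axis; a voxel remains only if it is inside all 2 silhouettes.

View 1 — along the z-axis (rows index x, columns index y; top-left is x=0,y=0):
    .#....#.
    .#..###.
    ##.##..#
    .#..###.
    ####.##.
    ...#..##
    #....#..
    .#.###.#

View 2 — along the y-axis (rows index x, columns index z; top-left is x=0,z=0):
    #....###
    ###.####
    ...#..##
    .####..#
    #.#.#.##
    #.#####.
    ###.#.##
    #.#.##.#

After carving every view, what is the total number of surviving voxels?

|visual hull| = 156

start: 8×8×8 = 512 voxels
V1 z: intersect with XY mask (31 set) -- 248 left
V2 y: intersect with XZ mask (41 set) -- 156 left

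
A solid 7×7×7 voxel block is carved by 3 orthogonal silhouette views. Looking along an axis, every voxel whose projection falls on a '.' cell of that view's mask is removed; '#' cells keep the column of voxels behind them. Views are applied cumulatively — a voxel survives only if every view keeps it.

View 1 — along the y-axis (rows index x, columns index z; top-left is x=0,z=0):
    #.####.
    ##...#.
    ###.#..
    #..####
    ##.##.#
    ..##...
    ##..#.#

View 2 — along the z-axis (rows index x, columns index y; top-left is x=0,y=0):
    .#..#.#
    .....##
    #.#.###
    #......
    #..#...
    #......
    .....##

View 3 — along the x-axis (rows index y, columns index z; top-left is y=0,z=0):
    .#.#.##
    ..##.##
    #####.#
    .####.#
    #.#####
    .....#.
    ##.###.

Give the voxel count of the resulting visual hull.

before carving: 343 voxels (7×7×7)
  1. axis=1 (XZ plane), |mask|=28  ⇒  voxels=196
  2. axis=2 (XY plane), |mask|=16  ⇒  voxels=66
  3. axis=0 (YZ plane), |mask|=31  ⇒  voxels=41

41 voxels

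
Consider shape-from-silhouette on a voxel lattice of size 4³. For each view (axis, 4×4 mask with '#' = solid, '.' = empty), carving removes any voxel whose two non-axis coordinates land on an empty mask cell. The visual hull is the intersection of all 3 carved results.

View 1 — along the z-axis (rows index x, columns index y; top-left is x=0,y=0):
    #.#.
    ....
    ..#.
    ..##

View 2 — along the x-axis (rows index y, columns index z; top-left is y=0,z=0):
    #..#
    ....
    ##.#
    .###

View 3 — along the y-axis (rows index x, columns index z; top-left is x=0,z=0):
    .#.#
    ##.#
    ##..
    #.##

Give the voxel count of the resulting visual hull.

9 voxels

initial block: 4^3 = 64
  1. axis=2 (XY plane), |mask|=5  ⇒  voxels=20
  2. axis=0 (YZ plane), |mask|=8  ⇒  voxels=14
  3. axis=1 (XZ plane), |mask|=10  ⇒  voxels=9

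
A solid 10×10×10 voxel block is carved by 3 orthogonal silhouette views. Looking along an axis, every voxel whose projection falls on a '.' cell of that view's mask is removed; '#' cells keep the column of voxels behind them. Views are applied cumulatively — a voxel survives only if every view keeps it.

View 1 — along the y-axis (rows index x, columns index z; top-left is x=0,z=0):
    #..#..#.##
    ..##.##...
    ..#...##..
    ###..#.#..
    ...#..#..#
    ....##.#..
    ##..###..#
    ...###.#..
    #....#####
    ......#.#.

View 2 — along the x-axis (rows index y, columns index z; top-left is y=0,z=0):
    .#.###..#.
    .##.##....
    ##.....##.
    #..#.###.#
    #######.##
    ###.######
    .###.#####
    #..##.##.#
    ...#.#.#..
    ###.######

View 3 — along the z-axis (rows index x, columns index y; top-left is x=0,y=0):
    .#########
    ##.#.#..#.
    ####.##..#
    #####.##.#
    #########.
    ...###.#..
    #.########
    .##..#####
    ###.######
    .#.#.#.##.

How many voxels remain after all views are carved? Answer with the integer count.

|visual hull| = 196

initial block: 10^3 = 1000
V1 y: intersect with XZ mask (41 set) -- 410 left
V2 x: intersect with YZ mask (63 set) -- 262 left
V3 z: intersect with XY mask (72 set) -- 196 left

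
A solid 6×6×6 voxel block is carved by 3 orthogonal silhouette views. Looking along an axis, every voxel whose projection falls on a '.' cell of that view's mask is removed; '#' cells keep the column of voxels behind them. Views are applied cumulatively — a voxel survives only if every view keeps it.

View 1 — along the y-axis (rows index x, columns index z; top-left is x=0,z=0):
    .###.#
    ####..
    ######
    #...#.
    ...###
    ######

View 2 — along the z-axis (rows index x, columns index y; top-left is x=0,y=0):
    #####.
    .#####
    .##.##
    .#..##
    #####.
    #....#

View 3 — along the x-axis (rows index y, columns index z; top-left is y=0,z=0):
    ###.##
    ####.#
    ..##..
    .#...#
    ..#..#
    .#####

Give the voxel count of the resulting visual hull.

initial block: 6^3 = 216
after view 1 [y-axis, 25 of 36 cells solid] → remaining = 150
after view 2 [z-axis, 24 of 36 cells solid] → remaining = 97
after view 3 [x-axis, 21 of 36 cells solid] → remaining = 57

|visual hull| = 57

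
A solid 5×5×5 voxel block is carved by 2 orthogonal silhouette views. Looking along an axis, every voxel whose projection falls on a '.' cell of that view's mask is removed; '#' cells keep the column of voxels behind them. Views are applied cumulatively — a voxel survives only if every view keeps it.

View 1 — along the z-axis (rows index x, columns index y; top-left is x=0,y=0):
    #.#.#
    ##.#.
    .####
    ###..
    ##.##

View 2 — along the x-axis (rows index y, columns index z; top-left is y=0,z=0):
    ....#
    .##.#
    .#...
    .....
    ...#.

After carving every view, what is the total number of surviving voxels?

22 voxels

initial block: 5^3 = 125
  1. axis=2 (XY plane), |mask|=17  ⇒  voxels=85
  2. axis=0 (YZ plane), |mask|=6  ⇒  voxels=22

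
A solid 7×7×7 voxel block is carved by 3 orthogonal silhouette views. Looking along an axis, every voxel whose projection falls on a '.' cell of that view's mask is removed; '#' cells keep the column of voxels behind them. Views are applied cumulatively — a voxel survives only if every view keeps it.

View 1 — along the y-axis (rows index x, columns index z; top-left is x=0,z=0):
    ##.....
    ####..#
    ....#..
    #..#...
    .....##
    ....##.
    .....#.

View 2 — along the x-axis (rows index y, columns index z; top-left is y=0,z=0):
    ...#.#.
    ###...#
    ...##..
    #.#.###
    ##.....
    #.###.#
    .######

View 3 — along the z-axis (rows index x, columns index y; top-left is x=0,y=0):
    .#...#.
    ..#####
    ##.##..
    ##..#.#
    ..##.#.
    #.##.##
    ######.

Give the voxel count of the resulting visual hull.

initial block: 7^3 = 343
after view 1 [y-axis, 15 of 49 cells solid] → remaining = 105
after view 2 [x-axis, 26 of 49 cells solid] → remaining = 55
after view 3 [z-axis, 29 of 49 cells solid] → remaining = 34

|visual hull| = 34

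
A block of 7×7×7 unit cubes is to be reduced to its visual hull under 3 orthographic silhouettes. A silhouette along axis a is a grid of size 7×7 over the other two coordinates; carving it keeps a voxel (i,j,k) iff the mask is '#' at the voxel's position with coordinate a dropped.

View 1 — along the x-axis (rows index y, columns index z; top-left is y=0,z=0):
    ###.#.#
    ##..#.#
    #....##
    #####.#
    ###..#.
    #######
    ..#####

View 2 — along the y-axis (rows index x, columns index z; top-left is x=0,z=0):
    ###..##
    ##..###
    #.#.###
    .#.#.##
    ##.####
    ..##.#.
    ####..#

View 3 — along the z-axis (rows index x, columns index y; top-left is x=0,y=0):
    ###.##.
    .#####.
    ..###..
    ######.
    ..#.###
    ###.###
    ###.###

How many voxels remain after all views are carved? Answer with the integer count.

voxel count = 109

full grid |V| = 343
after view 1 [x-axis, 34 of 49 cells solid] → remaining = 238
after view 2 [y-axis, 33 of 49 cells solid] → remaining = 162
after view 3 [z-axis, 35 of 49 cells solid] → remaining = 109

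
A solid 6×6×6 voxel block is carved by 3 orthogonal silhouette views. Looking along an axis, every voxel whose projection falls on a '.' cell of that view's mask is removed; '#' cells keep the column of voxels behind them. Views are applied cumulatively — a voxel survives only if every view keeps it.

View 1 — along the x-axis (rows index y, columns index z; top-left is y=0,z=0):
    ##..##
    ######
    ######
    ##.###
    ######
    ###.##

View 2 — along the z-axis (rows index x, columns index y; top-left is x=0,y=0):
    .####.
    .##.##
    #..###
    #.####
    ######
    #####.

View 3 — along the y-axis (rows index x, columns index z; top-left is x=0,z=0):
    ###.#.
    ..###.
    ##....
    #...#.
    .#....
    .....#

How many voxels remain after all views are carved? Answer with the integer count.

voxel count = 55

before carving: 216 voxels (6×6×6)
after view 1 [x-axis, 32 of 36 cells solid] → remaining = 192
after view 2 [z-axis, 28 of 36 cells solid] → remaining = 151
after view 3 [y-axis, 13 of 36 cells solid] → remaining = 55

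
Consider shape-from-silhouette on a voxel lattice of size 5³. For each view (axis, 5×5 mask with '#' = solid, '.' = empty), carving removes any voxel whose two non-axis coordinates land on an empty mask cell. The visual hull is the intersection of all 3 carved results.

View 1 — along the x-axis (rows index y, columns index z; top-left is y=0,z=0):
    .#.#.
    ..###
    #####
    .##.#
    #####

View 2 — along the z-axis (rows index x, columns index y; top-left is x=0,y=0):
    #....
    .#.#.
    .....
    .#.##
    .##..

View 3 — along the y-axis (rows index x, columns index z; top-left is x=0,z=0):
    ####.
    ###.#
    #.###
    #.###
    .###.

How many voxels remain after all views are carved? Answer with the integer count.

full grid |V| = 125
V1 x: intersect with YZ mask (18 set) -- 90 left
V2 z: intersect with XY mask (8 set) -- 27 left
V3 y: intersect with XZ mask (19 set) -- 21 left

voxel count = 21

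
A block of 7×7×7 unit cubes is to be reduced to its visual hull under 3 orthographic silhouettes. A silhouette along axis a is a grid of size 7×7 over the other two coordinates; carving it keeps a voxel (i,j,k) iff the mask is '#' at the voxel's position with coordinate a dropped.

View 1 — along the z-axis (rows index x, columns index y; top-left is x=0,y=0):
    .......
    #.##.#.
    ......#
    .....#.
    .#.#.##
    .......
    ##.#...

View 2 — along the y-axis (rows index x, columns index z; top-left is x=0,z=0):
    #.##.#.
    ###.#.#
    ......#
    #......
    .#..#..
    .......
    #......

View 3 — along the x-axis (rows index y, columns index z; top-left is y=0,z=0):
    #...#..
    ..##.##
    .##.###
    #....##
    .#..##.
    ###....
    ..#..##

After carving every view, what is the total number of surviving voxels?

start: 7×7×7 = 343 voxels
carve view 1 (along z, XY-mask fill 13/49): 91 voxels remain
carve view 2 (along y, XZ-mask fill 14/49): 33 voxels remain
carve view 3 (along x, YZ-mask fill 23/49): 16 voxels remain

16 voxels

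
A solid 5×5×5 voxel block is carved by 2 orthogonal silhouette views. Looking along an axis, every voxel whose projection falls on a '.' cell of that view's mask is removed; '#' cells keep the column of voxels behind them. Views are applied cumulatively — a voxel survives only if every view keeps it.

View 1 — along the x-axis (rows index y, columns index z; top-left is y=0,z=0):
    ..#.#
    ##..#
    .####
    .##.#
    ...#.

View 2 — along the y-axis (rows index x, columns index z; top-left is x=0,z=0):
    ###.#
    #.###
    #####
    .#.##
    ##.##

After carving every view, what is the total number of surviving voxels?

initial block: 5^3 = 125
V1 x: intersect with YZ mask (13 set) -- 65 left
V2 y: intersect with XZ mask (20 set) -- 53 left

remaining voxels: 53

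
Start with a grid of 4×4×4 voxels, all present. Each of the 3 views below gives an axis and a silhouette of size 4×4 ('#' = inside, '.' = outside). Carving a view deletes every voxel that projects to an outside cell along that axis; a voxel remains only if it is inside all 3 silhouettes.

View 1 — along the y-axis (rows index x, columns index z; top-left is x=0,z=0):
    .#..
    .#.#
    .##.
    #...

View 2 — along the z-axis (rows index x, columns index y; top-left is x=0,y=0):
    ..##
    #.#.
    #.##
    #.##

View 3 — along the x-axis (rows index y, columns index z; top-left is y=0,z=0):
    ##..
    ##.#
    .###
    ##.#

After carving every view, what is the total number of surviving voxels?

voxel count = 11

before carving: 64 voxels (4×4×4)
carve view 1 (along y, XZ-mask fill 6/16): 24 voxels remain
carve view 2 (along z, XY-mask fill 10/16): 15 voxels remain
carve view 3 (along x, YZ-mask fill 11/16): 11 voxels remain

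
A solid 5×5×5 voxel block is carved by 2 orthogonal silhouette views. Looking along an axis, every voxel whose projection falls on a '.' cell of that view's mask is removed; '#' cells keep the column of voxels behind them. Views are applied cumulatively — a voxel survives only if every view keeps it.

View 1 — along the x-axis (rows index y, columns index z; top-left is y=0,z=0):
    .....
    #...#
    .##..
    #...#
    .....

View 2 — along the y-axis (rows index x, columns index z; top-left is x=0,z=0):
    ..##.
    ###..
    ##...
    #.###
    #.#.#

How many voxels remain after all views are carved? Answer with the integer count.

remaining voxels: 18

full grid |V| = 125
V1 x: intersect with YZ mask (6 set) -- 30 left
V2 y: intersect with XZ mask (14 set) -- 18 left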